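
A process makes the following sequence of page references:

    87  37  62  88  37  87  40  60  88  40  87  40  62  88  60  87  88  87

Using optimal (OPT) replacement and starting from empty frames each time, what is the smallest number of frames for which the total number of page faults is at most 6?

5

f=1: 18 faults
f=2: 13 faults
f=3: 9 faults
f=4: 7 faults
f=5: 6 faults
f=6: 6 faults
Smallest f with faults ≤ 6 is 5.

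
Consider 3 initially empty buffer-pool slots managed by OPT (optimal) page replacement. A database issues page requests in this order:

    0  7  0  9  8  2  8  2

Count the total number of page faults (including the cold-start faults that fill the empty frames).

0: fault, frames {0}
7: fault, frames {0,7}
0: hit
9: fault, frames {0,7,9}
8: fault, evict 9, frames {0,7,8}
2: fault, evict 7, frames {0,8,2}
8: hit
2: hit
Page faults: 5.

5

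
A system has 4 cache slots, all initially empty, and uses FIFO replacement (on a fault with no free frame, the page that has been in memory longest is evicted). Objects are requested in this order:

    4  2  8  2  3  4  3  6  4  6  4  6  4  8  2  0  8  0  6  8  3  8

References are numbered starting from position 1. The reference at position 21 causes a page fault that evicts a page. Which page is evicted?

2

pos 1: 4 → miss, frames {4}
pos 2: 2 → miss, frames {4,2}
pos 3: 8 → miss, frames {4,2,8}
pos 4: 2 → hit
pos 5: 3 → miss, frames {4,2,8,3}
pos 6: 4 → hit
pos 7: 3 → hit
pos 8: 6 → miss, evict 4, frames {2,8,3,6}
pos 9: 4 → miss, evict 2, frames {8,3,6,4}
pos 10: 6 → hit
pos 11: 4 → hit
pos 12: 6 → hit
pos 13: 4 → hit
pos 14: 8 → hit
pos 15: 2 → miss, evict 8, frames {3,6,4,2}
pos 16: 0 → miss, evict 3, frames {6,4,2,0}
pos 17: 8 → miss, evict 6, frames {4,2,0,8}
pos 18: 0 → hit
pos 19: 6 → miss, evict 4, frames {2,0,8,6}
pos 20: 8 → hit
pos 21: 3 → miss, evict 2, frames {0,8,6,3}
At position 21, page 2 is evicted.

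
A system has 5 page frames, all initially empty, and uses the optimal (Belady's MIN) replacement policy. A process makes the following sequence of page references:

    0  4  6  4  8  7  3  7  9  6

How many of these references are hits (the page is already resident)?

3

0 -> miss, frames {0}
4 -> miss, frames {0,4}
6 -> miss, frames {0,4,6}
4 -> hit
8 -> miss, frames {0,4,6,8}
7 -> miss, frames {0,4,6,8,7}
3 -> miss, evict 8, frames {0,4,6,7,3}
7 -> hit
9 -> miss, evict 3, frames {0,4,6,7,9}
6 -> hit
Hits: 3.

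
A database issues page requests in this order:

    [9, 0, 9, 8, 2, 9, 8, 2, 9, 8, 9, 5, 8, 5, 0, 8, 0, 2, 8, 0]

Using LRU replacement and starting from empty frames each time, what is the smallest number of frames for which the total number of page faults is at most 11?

3

f=1: 20 faults
f=2: 16 faults
f=3: 7 faults
f=4: 7 faults
f=5: 5 faults
Smallest f with faults ≤ 11 is 3.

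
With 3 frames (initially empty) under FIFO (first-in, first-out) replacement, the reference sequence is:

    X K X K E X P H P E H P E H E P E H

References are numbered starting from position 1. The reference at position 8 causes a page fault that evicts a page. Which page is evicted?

pos 1: X: fault, frames [X]
pos 2: K: fault, frames [X, K]
pos 3: X: hit
pos 4: K: hit
pos 5: E: fault, frames [X, K, E]
pos 6: X: hit
pos 7: P: fault, evict X, frames [K, E, P]
pos 8: H: fault, evict K, frames [E, P, H]
At position 8, page K is evicted.

K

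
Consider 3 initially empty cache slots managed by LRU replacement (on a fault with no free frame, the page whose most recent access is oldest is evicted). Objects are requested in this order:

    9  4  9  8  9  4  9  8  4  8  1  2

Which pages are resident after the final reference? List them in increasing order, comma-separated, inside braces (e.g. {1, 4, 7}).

9: miss, frames (9)
4: miss, frames (9 4)
9: hit
8: miss, frames (4 9 8)
9: hit
4: hit
9: hit
8: hit
4: hit
8: hit
1: miss, evict 9, frames (4 8 1)
2: miss, evict 4, frames (8 1 2)

{1, 2, 8}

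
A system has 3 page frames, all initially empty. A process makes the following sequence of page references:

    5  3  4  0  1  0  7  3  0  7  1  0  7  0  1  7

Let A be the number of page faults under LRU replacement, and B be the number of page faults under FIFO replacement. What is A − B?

-2

Under LRU: F F F F F . F F . . F . . . . . → 8 faults.
Under FIFO: F F F F F . F F F . F . F . . . → 10 faults.
A − B = 8 − 10 = -2.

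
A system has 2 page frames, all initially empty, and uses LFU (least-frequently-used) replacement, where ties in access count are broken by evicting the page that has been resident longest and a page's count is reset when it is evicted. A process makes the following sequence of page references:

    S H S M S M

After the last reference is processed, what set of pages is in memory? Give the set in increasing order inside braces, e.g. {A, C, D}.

S -> fault, frames [S]
H -> fault, frames [S, H]
S -> hit
M -> fault, evict H, frames [S, M]
S -> hit
M -> hit

{M, S}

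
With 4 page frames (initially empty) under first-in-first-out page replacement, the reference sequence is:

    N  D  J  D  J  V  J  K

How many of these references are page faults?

N → miss, frames [N]
D → miss, frames [N, D]
J → miss, frames [N, D, J]
D → hit
J → hit
V → miss, frames [N, D, J, V]
J → hit
K → miss, evict N, frames [D, J, V, K]
Page faults: 5.

5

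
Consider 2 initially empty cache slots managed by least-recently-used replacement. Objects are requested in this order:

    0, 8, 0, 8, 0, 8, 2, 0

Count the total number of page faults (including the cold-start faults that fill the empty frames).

4

0 → miss, frames [0]
8 → miss, frames [0, 8]
0 → hit
8 → hit
0 → hit
8 → hit
2 → miss, evict 0, frames [8, 2]
0 → miss, evict 8, frames [2, 0]
Page faults: 4.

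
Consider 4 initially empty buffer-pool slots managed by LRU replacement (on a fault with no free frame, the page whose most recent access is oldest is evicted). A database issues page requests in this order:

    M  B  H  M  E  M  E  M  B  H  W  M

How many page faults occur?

M -> fault, frames (M)
B -> fault, frames (M B)
H -> fault, frames (M B H)
M -> hit
E -> fault, frames (B H M E)
M -> hit
E -> hit
M -> hit
B -> hit
H -> hit
W -> fault, evict E, frames (M B H W)
M -> hit
Page faults: 5.

5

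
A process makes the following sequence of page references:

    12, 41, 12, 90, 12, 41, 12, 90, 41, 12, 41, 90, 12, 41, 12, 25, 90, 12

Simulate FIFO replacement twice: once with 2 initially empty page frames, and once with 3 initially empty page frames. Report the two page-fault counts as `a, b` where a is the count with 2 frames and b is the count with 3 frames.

2 frames: F F . F F F . F . F F F F F . F F F → 14 faults.
3 frames: F F . F . . . . . . . . . . . F . F → 5 faults.
5 < 14: adding a frame reduced faults, as is typical.

14, 5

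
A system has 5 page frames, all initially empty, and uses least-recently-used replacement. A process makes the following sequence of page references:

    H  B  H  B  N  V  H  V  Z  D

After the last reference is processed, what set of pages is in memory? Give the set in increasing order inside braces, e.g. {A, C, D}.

{D, H, N, V, Z}

H: fault, frames [H]
B: fault, frames [H, B]
H: hit
B: hit
N: fault, frames [H, B, N]
V: fault, frames [H, B, N, V]
H: hit
V: hit
Z: fault, frames [B, N, H, V, Z]
D: fault, evict B, frames [N, H, V, Z, D]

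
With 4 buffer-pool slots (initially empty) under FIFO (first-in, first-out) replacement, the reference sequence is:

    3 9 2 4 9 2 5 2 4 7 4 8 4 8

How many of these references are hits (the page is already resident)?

3 → miss, frames {3}
9 → miss, frames {3,9}
2 → miss, frames {3,9,2}
4 → miss, frames {3,9,2,4}
9 → hit
2 → hit
5 → miss, evict 3, frames {9,2,4,5}
2 → hit
4 → hit
7 → miss, evict 9, frames {2,4,5,7}
4 → hit
8 → miss, evict 2, frames {4,5,7,8}
4 → hit
8 → hit
Hits: 7.

7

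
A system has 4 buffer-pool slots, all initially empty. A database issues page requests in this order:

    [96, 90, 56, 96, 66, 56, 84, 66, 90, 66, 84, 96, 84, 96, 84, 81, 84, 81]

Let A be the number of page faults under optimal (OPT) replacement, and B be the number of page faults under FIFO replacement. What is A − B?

-1

Under OPT: F F F . F . F . . . . . . . . F . . → 6 faults.
Under FIFO: F F F . F . F . . . . F . . . F . . → 7 faults.
A − B = 6 − 7 = -1.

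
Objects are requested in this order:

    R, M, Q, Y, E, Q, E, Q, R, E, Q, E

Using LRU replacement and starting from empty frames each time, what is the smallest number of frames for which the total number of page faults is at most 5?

5

f=1: 12 faults
f=2: 9 faults
f=3: 6 faults
f=4: 6 faults
f=5: 5 faults
Smallest f with faults ≤ 5 is 5.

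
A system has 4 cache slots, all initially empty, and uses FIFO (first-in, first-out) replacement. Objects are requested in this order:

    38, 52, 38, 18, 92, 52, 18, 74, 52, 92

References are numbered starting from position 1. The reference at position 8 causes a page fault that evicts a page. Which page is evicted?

38

pos 1: 38 -> fault, frames [38]
pos 2: 52 -> fault, frames [38, 52]
pos 3: 38 -> hit
pos 4: 18 -> fault, frames [38, 52, 18]
pos 5: 92 -> fault, frames [38, 52, 18, 92]
pos 6: 52 -> hit
pos 7: 18 -> hit
pos 8: 74 -> fault, evict 38, frames [52, 18, 92, 74]
At position 8, page 38 is evicted.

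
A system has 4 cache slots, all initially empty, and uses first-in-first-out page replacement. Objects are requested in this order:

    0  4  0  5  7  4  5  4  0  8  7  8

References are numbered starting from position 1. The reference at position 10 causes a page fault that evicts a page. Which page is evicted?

pos 1: 0 → fault, frames {0}
pos 2: 4 → fault, frames {0,4}
pos 3: 0 → hit
pos 4: 5 → fault, frames {0,4,5}
pos 5: 7 → fault, frames {0,4,5,7}
pos 6: 4 → hit
pos 7: 5 → hit
pos 8: 4 → hit
pos 9: 0 → hit
pos 10: 8 → fault, evict 0, frames {4,5,7,8}
At position 10, page 0 is evicted.

0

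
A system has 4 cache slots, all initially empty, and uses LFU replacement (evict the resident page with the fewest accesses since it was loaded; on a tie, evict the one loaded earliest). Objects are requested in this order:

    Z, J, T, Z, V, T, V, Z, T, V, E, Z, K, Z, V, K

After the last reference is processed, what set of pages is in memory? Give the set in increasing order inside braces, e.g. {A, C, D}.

{K, T, V, Z}

Z: fault, frames (Z)
J: fault, frames (Z J)
T: fault, frames (Z J T)
Z: hit
V: fault, frames (Z J T V)
T: hit
V: hit
Z: hit
T: hit
V: hit
E: fault, evict J, frames (Z T V E)
Z: hit
K: fault, evict E, frames (Z T V K)
Z: hit
V: hit
K: hit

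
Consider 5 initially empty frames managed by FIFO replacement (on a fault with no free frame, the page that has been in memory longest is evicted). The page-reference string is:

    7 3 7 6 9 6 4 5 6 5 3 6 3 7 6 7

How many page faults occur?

7

7: miss, frames (7)
3: miss, frames (7 3)
7: hit
6: miss, frames (7 3 6)
9: miss, frames (7 3 6 9)
6: hit
4: miss, frames (7 3 6 9 4)
5: miss, evict 7, frames (3 6 9 4 5)
6: hit
5: hit
3: hit
6: hit
3: hit
7: miss, evict 3, frames (6 9 4 5 7)
6: hit
7: hit
Page faults: 7.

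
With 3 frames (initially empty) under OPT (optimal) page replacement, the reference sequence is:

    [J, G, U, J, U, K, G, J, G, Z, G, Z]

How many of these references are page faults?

5

J: fault, frames {J}
G: fault, frames {J,G}
U: fault, frames {J,G,U}
J: hit
U: hit
K: fault, evict U, frames {J,G,K}
G: hit
J: hit
G: hit
Z: fault, evict K, frames {J,G,Z}
G: hit
Z: hit
Page faults: 5.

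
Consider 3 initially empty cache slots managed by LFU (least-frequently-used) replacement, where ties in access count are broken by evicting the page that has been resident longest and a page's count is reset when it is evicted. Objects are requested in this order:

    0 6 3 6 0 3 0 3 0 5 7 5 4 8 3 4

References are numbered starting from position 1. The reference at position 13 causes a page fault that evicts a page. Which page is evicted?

5

pos 1: 0: miss, frames [0]
pos 2: 6: miss, frames [0, 6]
pos 3: 3: miss, frames [0, 6, 3]
pos 4: 6: hit
pos 5: 0: hit
pos 6: 3: hit
pos 7: 0: hit
pos 8: 3: hit
pos 9: 0: hit
pos 10: 5: miss, evict 6, frames [0, 3, 5]
pos 11: 7: miss, evict 5, frames [0, 3, 7]
pos 12: 5: miss, evict 7, frames [0, 3, 5]
pos 13: 4: miss, evict 5, frames [0, 3, 4]
At position 13, page 5 is evicted.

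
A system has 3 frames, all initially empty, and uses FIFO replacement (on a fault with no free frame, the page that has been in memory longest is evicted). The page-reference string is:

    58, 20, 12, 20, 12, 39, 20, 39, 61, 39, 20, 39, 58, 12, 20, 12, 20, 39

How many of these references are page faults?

58: miss, frames {58}
20: miss, frames {58,20}
12: miss, frames {58,20,12}
20: hit
12: hit
39: miss, evict 58, frames {20,12,39}
20: hit
39: hit
61: miss, evict 20, frames {12,39,61}
39: hit
20: miss, evict 12, frames {39,61,20}
39: hit
58: miss, evict 39, frames {61,20,58}
12: miss, evict 61, frames {20,58,12}
20: hit
12: hit
20: hit
39: miss, evict 20, frames {58,12,39}
Page faults: 9.

9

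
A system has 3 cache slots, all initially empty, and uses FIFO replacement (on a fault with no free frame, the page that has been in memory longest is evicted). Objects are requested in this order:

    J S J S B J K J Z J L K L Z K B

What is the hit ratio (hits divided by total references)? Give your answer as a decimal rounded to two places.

J → fault, frames [J]
S → fault, frames [J, S]
J → hit
S → hit
B → fault, frames [J, S, B]
J → hit
K → fault, evict J, frames [S, B, K]
J → fault, evict S, frames [B, K, J]
Z → fault, evict B, frames [K, J, Z]
J → hit
L → fault, evict K, frames [J, Z, L]
K → fault, evict J, frames [Z, L, K]
L → hit
Z → hit
K → hit
B → fault, evict Z, frames [L, K, B]
Hits: 7 of 16 references → 7/16 = 0.4375.

0.44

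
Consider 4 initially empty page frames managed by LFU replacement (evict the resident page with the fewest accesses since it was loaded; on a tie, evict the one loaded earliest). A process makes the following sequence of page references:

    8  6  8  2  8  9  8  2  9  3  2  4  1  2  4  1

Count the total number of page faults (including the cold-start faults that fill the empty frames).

8 -> miss, frames {8}
6 -> miss, frames {8,6}
8 -> hit
2 -> miss, frames {8,6,2}
8 -> hit
9 -> miss, frames {8,6,2,9}
8 -> hit
2 -> hit
9 -> hit
3 -> miss, evict 6, frames {8,2,9,3}
2 -> hit
4 -> miss, evict 3, frames {8,2,9,4}
1 -> miss, evict 4, frames {8,2,9,1}
2 -> hit
4 -> miss, evict 1, frames {8,2,9,4}
1 -> miss, evict 4, frames {8,2,9,1}
Page faults: 9.

9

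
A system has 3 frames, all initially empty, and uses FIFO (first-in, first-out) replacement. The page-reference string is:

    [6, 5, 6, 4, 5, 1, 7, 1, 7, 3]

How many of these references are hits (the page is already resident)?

4

6 → miss, frames (6)
5 → miss, frames (6 5)
6 → hit
4 → miss, frames (6 5 4)
5 → hit
1 → miss, evict 6, frames (5 4 1)
7 → miss, evict 5, frames (4 1 7)
1 → hit
7 → hit
3 → miss, evict 4, frames (1 7 3)
Hits: 4.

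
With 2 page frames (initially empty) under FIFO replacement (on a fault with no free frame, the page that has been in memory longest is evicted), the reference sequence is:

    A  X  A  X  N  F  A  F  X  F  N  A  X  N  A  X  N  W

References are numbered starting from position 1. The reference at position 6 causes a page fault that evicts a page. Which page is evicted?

pos 1: A: miss, frames {A}
pos 2: X: miss, frames {A,X}
pos 3: A: hit
pos 4: X: hit
pos 5: N: miss, evict A, frames {X,N}
pos 6: F: miss, evict X, frames {N,F}
At position 6, page X is evicted.

X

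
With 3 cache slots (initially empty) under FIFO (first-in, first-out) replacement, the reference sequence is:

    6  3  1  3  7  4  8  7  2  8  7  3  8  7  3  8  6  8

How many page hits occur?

6 → miss, frames {6}
3 → miss, frames {6,3}
1 → miss, frames {6,3,1}
3 → hit
7 → miss, evict 6, frames {3,1,7}
4 → miss, evict 3, frames {1,7,4}
8 → miss, evict 1, frames {7,4,8}
7 → hit
2 → miss, evict 7, frames {4,8,2}
8 → hit
7 → miss, evict 4, frames {8,2,7}
3 → miss, evict 8, frames {2,7,3}
8 → miss, evict 2, frames {7,3,8}
7 → hit
3 → hit
8 → hit
6 → miss, evict 7, frames {3,8,6}
8 → hit
Hits: 7.

7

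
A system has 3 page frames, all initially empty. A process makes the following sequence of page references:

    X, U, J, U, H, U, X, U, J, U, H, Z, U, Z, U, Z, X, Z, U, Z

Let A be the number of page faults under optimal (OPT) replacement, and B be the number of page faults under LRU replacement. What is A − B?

-2

Under OPT: F F F . F . . . F . . F . . . . F . . . → 7 faults.
Under LRU: F F F . F . F . F . F F . . . . F . . . → 9 faults.
A − B = 7 − 9 = -2.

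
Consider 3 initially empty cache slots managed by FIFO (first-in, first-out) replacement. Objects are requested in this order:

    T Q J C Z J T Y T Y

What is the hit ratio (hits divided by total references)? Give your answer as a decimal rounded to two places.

0.30

T: fault, frames (T)
Q: fault, frames (T Q)
J: fault, frames (T Q J)
C: fault, evict T, frames (Q J C)
Z: fault, evict Q, frames (J C Z)
J: hit
T: fault, evict J, frames (C Z T)
Y: fault, evict C, frames (Z T Y)
T: hit
Y: hit
Hits: 3 of 10 references → 3/10 = 0.3000.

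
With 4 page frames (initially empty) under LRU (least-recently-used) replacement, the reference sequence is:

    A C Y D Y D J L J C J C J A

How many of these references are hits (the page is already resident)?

A: fault, frames {A}
C: fault, frames {A,C}
Y: fault, frames {A,C,Y}
D: fault, frames {A,C,Y,D}
Y: hit
D: hit
J: fault, evict A, frames {C,Y,D,J}
L: fault, evict C, frames {Y,D,J,L}
J: hit
C: fault, evict Y, frames {D,L,J,C}
J: hit
C: hit
J: hit
A: fault, evict D, frames {L,C,J,A}
Hits: 6.

6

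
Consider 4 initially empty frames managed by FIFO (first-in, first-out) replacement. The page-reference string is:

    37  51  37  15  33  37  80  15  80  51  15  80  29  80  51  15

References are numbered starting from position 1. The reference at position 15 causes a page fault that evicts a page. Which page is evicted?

pos 1: 37 → miss, frames [37]
pos 2: 51 → miss, frames [37, 51]
pos 3: 37 → hit
pos 4: 15 → miss, frames [37, 51, 15]
pos 5: 33 → miss, frames [37, 51, 15, 33]
pos 6: 37 → hit
pos 7: 80 → miss, evict 37, frames [51, 15, 33, 80]
pos 8: 15 → hit
pos 9: 80 → hit
pos 10: 51 → hit
pos 11: 15 → hit
pos 12: 80 → hit
pos 13: 29 → miss, evict 51, frames [15, 33, 80, 29]
pos 14: 80 → hit
pos 15: 51 → miss, evict 15, frames [33, 80, 29, 51]
At position 15, page 15 is evicted.

15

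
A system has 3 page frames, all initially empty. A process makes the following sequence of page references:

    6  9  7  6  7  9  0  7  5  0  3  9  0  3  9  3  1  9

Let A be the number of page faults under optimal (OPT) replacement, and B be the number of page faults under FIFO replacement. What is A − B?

Under OPT: F F F . . . F . F . F . . . . . F . → 7 faults.
Under FIFO: F F F . . . F . F . F F F . . . F . → 9 faults.
A − B = 7 − 9 = -2.

-2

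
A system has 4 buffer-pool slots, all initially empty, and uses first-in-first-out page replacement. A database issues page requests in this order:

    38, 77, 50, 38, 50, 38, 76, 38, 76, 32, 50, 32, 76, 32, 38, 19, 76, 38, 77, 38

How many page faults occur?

38 → miss, frames [38]
77 → miss, frames [38, 77]
50 → miss, frames [38, 77, 50]
38 → hit
50 → hit
38 → hit
76 → miss, frames [38, 77, 50, 76]
38 → hit
76 → hit
32 → miss, evict 38, frames [77, 50, 76, 32]
50 → hit
32 → hit
76 → hit
32 → hit
38 → miss, evict 77, frames [50, 76, 32, 38]
19 → miss, evict 50, frames [76, 32, 38, 19]
76 → hit
38 → hit
77 → miss, evict 76, frames [32, 38, 19, 77]
38 → hit
Page faults: 8.

8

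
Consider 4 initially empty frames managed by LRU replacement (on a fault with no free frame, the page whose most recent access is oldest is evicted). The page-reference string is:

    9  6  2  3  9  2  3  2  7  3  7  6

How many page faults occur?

9 -> miss, frames {9}
6 -> miss, frames {9,6}
2 -> miss, frames {9,6,2}
3 -> miss, frames {9,6,2,3}
9 -> hit
2 -> hit
3 -> hit
2 -> hit
7 -> miss, evict 6, frames {9,3,2,7}
3 -> hit
7 -> hit
6 -> miss, evict 9, frames {2,3,7,6}
Page faults: 6.

6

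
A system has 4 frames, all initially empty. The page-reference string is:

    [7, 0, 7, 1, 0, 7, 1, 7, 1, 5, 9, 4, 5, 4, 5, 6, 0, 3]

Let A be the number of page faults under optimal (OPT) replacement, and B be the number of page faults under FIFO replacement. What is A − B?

Under OPT: F F . F . . . . . F F F . . . F . F → 8 faults.
Under FIFO: F F . F . . . . . F F F . . . F F F → 9 faults.
A − B = 8 − 9 = -1.

-1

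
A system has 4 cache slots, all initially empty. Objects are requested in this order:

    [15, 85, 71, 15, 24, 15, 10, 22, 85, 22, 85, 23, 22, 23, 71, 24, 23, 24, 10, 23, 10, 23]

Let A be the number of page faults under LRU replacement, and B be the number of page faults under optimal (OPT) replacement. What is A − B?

3

Under LRU: F F F . F . F F F . . F . . F F . . F . . . → 11 faults.
Under OPT: F F F . F . F F . . . F . . . . . . F . . . → 8 faults.
A − B = 11 − 8 = 3.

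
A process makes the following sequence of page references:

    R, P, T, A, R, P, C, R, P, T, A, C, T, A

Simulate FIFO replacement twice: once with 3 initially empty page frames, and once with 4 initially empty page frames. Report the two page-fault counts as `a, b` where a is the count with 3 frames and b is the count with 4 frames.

9, 10

3 frames: F F F F F F F . . F F . . . → 9 faults.
4 frames: F F F F . . F F F F F F . . → 10 faults.
10 > 9: adding a frame increased faults — Belady's anomaly.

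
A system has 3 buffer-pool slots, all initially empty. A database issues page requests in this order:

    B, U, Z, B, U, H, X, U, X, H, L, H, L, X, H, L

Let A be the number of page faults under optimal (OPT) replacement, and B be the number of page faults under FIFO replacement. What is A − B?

-3

Under OPT: F F F . . F F . . . F . . . . . → 6 faults.
Under FIFO: F F F . . F F F . . F F . F . . → 9 faults.
A − B = 6 − 9 = -3.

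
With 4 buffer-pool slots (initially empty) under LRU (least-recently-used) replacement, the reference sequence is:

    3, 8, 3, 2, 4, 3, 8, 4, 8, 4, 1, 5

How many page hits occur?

6

3 → miss, frames {3}
8 → miss, frames {3,8}
3 → hit
2 → miss, frames {8,3,2}
4 → miss, frames {8,3,2,4}
3 → hit
8 → hit
4 → hit
8 → hit
4 → hit
1 → miss, evict 2, frames {3,8,4,1}
5 → miss, evict 3, frames {8,4,1,5}
Hits: 6.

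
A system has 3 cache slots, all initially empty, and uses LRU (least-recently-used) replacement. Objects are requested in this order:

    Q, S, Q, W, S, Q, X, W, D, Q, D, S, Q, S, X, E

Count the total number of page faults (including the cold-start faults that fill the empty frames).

Q: miss, frames (Q)
S: miss, frames (Q S)
Q: hit
W: miss, frames (S Q W)
S: hit
Q: hit
X: miss, evict W, frames (S Q X)
W: miss, evict S, frames (Q X W)
D: miss, evict Q, frames (X W D)
Q: miss, evict X, frames (W D Q)
D: hit
S: miss, evict W, frames (Q D S)
Q: hit
S: hit
X: miss, evict D, frames (Q S X)
E: miss, evict Q, frames (S X E)
Page faults: 10.

10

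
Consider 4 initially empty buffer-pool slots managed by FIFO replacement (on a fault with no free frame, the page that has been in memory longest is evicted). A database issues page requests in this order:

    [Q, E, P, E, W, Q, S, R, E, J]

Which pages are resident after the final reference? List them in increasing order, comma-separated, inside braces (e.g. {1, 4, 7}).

{E, J, R, S}

Q: fault, frames [Q]
E: fault, frames [Q, E]
P: fault, frames [Q, E, P]
E: hit
W: fault, frames [Q, E, P, W]
Q: hit
S: fault, evict Q, frames [E, P, W, S]
R: fault, evict E, frames [P, W, S, R]
E: fault, evict P, frames [W, S, R, E]
J: fault, evict W, frames [S, R, E, J]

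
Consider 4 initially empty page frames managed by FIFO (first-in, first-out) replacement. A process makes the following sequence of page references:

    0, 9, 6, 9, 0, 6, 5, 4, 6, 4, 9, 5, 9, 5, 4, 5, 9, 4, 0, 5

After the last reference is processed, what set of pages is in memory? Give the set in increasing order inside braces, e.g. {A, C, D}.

0 -> fault, frames {0}
9 -> fault, frames {0,9}
6 -> fault, frames {0,9,6}
9 -> hit
0 -> hit
6 -> hit
5 -> fault, frames {0,9,6,5}
4 -> fault, evict 0, frames {9,6,5,4}
6 -> hit
4 -> hit
9 -> hit
5 -> hit
9 -> hit
5 -> hit
4 -> hit
5 -> hit
9 -> hit
4 -> hit
0 -> fault, evict 9, frames {6,5,4,0}
5 -> hit

{0, 4, 5, 6}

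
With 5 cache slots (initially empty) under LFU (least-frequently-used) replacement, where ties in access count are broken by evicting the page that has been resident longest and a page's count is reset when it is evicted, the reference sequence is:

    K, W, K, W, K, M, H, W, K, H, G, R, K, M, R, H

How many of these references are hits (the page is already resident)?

9

K → fault, frames (K)
W → fault, frames (K W)
K → hit
W → hit
K → hit
M → fault, frames (K W M)
H → fault, frames (K W M H)
W → hit
K → hit
H → hit
G → fault, frames (K W M H G)
R → fault, evict M, frames (K W H G R)
K → hit
M → fault, evict G, frames (K W H R M)
R → hit
H → hit
Hits: 9.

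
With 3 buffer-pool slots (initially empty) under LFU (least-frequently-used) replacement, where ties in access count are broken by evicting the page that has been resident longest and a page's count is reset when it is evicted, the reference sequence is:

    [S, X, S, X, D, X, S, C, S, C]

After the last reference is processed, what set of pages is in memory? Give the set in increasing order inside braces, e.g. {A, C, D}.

S -> miss, frames [S]
X -> miss, frames [S, X]
S -> hit
X -> hit
D -> miss, frames [S, X, D]
X -> hit
S -> hit
C -> miss, evict D, frames [S, X, C]
S -> hit
C -> hit

{C, S, X}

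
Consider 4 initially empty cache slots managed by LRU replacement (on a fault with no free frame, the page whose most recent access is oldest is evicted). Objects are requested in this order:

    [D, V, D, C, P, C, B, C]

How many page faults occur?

5

D → miss, frames {D}
V → miss, frames {D,V}
D → hit
C → miss, frames {V,D,C}
P → miss, frames {V,D,C,P}
C → hit
B → miss, evict V, frames {D,P,C,B}
C → hit
Page faults: 5.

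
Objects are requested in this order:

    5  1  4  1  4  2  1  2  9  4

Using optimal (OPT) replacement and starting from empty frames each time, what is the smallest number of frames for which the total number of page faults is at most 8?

2

f=1: 10 faults
f=2: 6 faults
f=3: 5 faults
f=4: 5 faults
f=5: 5 faults
Smallest f with faults ≤ 8 is 2.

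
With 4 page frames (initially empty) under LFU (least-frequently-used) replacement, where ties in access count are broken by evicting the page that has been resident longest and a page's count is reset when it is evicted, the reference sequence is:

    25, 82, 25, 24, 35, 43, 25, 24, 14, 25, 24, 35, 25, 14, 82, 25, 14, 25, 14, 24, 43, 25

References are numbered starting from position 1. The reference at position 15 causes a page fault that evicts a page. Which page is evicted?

pos 1: 25 → fault, frames [25]
pos 2: 82 → fault, frames [25, 82]
pos 3: 25 → hit
pos 4: 24 → fault, frames [25, 82, 24]
pos 5: 35 → fault, frames [25, 82, 24, 35]
pos 6: 43 → fault, evict 82, frames [25, 24, 35, 43]
pos 7: 25 → hit
pos 8: 24 → hit
pos 9: 14 → fault, evict 35, frames [25, 24, 43, 14]
pos 10: 25 → hit
pos 11: 24 → hit
pos 12: 35 → fault, evict 43, frames [25, 24, 14, 35]
pos 13: 25 → hit
pos 14: 14 → hit
pos 15: 82 → fault, evict 35, frames [25, 24, 14, 82]
At position 15, page 35 is evicted.

35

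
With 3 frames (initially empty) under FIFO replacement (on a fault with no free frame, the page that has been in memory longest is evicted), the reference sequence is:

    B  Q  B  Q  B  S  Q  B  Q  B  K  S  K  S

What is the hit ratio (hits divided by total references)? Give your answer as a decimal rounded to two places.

B: miss, frames [B]
Q: miss, frames [B, Q]
B: hit
Q: hit
B: hit
S: miss, frames [B, Q, S]
Q: hit
B: hit
Q: hit
B: hit
K: miss, evict B, frames [Q, S, K]
S: hit
K: hit
S: hit
Hits: 10 of 14 references → 10/14 = 0.7143.

0.71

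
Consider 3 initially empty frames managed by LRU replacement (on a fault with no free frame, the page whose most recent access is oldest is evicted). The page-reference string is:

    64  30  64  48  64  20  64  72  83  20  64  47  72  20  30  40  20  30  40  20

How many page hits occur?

64 → miss, frames (64)
30 → miss, frames (64 30)
64 → hit
48 → miss, frames (30 64 48)
64 → hit
20 → miss, evict 30, frames (48 64 20)
64 → hit
72 → miss, evict 48, frames (20 64 72)
83 → miss, evict 20, frames (64 72 83)
20 → miss, evict 64, frames (72 83 20)
64 → miss, evict 72, frames (83 20 64)
47 → miss, evict 83, frames (20 64 47)
72 → miss, evict 20, frames (64 47 72)
20 → miss, evict 64, frames (47 72 20)
30 → miss, evict 47, frames (72 20 30)
40 → miss, evict 72, frames (20 30 40)
20 → hit
30 → hit
40 → hit
20 → hit
Hits: 7.

7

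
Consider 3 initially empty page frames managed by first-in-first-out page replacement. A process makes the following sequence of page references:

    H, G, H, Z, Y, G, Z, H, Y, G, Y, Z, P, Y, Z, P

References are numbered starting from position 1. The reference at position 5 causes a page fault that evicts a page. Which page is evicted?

H

pos 1: H -> fault, frames {H}
pos 2: G -> fault, frames {H,G}
pos 3: H -> hit
pos 4: Z -> fault, frames {H,G,Z}
pos 5: Y -> fault, evict H, frames {G,Z,Y}
At position 5, page H is evicted.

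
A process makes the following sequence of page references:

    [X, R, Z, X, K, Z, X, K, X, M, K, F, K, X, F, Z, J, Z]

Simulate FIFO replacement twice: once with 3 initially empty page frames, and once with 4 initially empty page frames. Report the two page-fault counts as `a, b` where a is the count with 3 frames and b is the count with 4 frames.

3 frames: F F F . F . F . . F . F F F . F F . → 11 faults.
4 frames: F F F . F . . . . F . F . F . F F . → 9 faults.
9 < 11: adding a frame reduced faults, as is typical.

11, 9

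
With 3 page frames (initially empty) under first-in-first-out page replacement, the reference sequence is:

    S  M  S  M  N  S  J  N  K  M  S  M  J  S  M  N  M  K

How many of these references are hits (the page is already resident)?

S → miss, frames (S)
M → miss, frames (S M)
S → hit
M → hit
N → miss, frames (S M N)
S → hit
J → miss, evict S, frames (M N J)
N → hit
K → miss, evict M, frames (N J K)
M → miss, evict N, frames (J K M)
S → miss, evict J, frames (K M S)
M → hit
J → miss, evict K, frames (M S J)
S → hit
M → hit
N → miss, evict M, frames (S J N)
M → miss, evict S, frames (J N M)
K → miss, evict J, frames (N M K)
Hits: 7.

7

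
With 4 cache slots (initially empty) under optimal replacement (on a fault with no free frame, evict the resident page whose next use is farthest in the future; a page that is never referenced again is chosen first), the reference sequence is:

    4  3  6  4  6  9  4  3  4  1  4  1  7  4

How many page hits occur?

8

4: miss, frames {4}
3: miss, frames {4,3}
6: miss, frames {4,3,6}
4: hit
6: hit
9: miss, frames {4,3,6,9}
4: hit
3: hit
4: hit
1: miss, evict 9, frames {4,3,6,1}
4: hit
1: hit
7: miss, evict 1, frames {4,3,6,7}
4: hit
Hits: 8.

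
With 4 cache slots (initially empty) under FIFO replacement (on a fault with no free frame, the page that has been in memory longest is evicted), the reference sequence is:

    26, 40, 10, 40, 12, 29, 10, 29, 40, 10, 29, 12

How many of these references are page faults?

26 -> miss, frames (26)
40 -> miss, frames (26 40)
10 -> miss, frames (26 40 10)
40 -> hit
12 -> miss, frames (26 40 10 12)
29 -> miss, evict 26, frames (40 10 12 29)
10 -> hit
29 -> hit
40 -> hit
10 -> hit
29 -> hit
12 -> hit
Page faults: 5.

5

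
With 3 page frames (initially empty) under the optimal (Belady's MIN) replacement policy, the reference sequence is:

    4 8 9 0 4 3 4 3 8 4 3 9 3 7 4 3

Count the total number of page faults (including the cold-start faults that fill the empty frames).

4 -> miss, frames [4]
8 -> miss, frames [4, 8]
9 -> miss, frames [4, 8, 9]
0 -> miss, evict 9, frames [4, 8, 0]
4 -> hit
3 -> miss, evict 0, frames [4, 8, 3]
4 -> hit
3 -> hit
8 -> hit
4 -> hit
3 -> hit
9 -> miss, evict 8, frames [4, 3, 9]
3 -> hit
7 -> miss, evict 9, frames [4, 3, 7]
4 -> hit
3 -> hit
Page faults: 7.

7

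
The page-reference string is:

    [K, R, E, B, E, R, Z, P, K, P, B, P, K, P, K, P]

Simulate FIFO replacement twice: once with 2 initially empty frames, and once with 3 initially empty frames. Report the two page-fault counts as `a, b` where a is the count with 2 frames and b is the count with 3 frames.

11, 8

2 frames: F F F F . F F F F . F F F . . . → 11 faults.
3 frames: F F F F . . F F F . F . . . . . → 8 faults.
8 < 11: adding a frame reduced faults, as is typical.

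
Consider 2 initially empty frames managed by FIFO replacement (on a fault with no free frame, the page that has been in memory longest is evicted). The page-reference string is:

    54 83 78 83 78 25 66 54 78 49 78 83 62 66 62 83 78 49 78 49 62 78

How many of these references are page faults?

16

54: miss, frames [54]
83: miss, frames [54, 83]
78: miss, evict 54, frames [83, 78]
83: hit
78: hit
25: miss, evict 83, frames [78, 25]
66: miss, evict 78, frames [25, 66]
54: miss, evict 25, frames [66, 54]
78: miss, evict 66, frames [54, 78]
49: miss, evict 54, frames [78, 49]
78: hit
83: miss, evict 78, frames [49, 83]
62: miss, evict 49, frames [83, 62]
66: miss, evict 83, frames [62, 66]
62: hit
83: miss, evict 62, frames [66, 83]
78: miss, evict 66, frames [83, 78]
49: miss, evict 83, frames [78, 49]
78: hit
49: hit
62: miss, evict 78, frames [49, 62]
78: miss, evict 49, frames [62, 78]
Page faults: 16.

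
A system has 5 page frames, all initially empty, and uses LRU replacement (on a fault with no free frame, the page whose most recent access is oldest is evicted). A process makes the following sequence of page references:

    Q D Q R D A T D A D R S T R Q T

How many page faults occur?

7

Q: miss, frames [Q]
D: miss, frames [Q, D]
Q: hit
R: miss, frames [D, Q, R]
D: hit
A: miss, frames [Q, R, D, A]
T: miss, frames [Q, R, D, A, T]
D: hit
A: hit
D: hit
R: hit
S: miss, evict Q, frames [T, A, D, R, S]
T: hit
R: hit
Q: miss, evict A, frames [D, S, T, R, Q]
T: hit
Page faults: 7.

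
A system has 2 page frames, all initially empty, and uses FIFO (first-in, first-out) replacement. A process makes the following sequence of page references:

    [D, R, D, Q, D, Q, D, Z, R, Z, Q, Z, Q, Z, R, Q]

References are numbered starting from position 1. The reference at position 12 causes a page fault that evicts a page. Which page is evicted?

pos 1: D: fault, frames {D}
pos 2: R: fault, frames {D,R}
pos 3: D: hit
pos 4: Q: fault, evict D, frames {R,Q}
pos 5: D: fault, evict R, frames {Q,D}
pos 6: Q: hit
pos 7: D: hit
pos 8: Z: fault, evict Q, frames {D,Z}
pos 9: R: fault, evict D, frames {Z,R}
pos 10: Z: hit
pos 11: Q: fault, evict Z, frames {R,Q}
pos 12: Z: fault, evict R, frames {Q,Z}
At position 12, page R is evicted.

R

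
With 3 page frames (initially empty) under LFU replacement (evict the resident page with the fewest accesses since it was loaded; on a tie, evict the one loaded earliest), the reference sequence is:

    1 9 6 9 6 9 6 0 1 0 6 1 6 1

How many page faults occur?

1: miss, frames {1}
9: miss, frames {1,9}
6: miss, frames {1,9,6}
9: hit
6: hit
9: hit
6: hit
0: miss, evict 1, frames {9,6,0}
1: miss, evict 0, frames {9,6,1}
0: miss, evict 1, frames {9,6,0}
6: hit
1: miss, evict 0, frames {9,6,1}
6: hit
1: hit
Page faults: 7.

7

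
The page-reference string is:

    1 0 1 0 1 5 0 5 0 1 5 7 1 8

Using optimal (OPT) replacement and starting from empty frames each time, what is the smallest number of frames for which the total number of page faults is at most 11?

f=1: 14 faults
f=2: 6 faults
f=3: 5 faults
f=4: 5 faults
f=5: 5 faults
Smallest f with faults ≤ 11 is 2.

2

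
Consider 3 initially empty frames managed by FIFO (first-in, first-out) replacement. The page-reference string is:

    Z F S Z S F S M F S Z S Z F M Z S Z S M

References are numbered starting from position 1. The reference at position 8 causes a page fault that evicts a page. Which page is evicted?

Z

pos 1: Z → fault, frames {Z}
pos 2: F → fault, frames {Z,F}
pos 3: S → fault, frames {Z,F,S}
pos 4: Z → hit
pos 5: S → hit
pos 6: F → hit
pos 7: S → hit
pos 8: M → fault, evict Z, frames {F,S,M}
At position 8, page Z is evicted.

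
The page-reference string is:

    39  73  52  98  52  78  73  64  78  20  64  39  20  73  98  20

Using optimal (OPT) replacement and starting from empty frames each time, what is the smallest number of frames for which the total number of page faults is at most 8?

f=1: 16 faults
f=2: 11 faults
f=3: 9 faults
f=4: 8 faults
f=5: 7 faults
f=6: 7 faults
f=7: 7 faults
Smallest f with faults ≤ 8 is 4.

4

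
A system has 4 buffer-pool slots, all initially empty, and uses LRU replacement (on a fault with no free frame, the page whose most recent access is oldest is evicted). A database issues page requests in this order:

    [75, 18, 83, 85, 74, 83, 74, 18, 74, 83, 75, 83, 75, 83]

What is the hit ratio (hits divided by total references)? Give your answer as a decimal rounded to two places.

75 → miss, frames [75]
18 → miss, frames [75, 18]
83 → miss, frames [75, 18, 83]
85 → miss, frames [75, 18, 83, 85]
74 → miss, evict 75, frames [18, 83, 85, 74]
83 → hit
74 → hit
18 → hit
74 → hit
83 → hit
75 → miss, evict 85, frames [18, 74, 83, 75]
83 → hit
75 → hit
83 → hit
Hits: 8 of 14 references → 8/14 = 0.5714.

0.57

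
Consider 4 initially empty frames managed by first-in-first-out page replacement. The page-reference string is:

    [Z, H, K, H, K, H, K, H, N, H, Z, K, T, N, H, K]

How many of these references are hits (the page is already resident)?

Z → miss, frames (Z)
H → miss, frames (Z H)
K → miss, frames (Z H K)
H → hit
K → hit
H → hit
K → hit
H → hit
N → miss, frames (Z H K N)
H → hit
Z → hit
K → hit
T → miss, evict Z, frames (H K N T)
N → hit
H → hit
K → hit
Hits: 11.

11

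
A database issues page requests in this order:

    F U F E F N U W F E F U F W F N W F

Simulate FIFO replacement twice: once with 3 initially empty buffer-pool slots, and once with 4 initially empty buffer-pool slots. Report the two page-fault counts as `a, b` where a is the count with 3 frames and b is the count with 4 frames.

11, 7

3 frames: F F . F . F . F F F . F . F F F . . → 11 faults.
4 frames: F F . F . F . F F . . F . . . . . . → 7 faults.
7 < 11: adding a frame reduced faults, as is typical.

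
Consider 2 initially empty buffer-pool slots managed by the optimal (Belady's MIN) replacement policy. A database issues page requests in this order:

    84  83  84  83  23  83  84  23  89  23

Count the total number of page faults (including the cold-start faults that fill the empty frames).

5

84 → fault, frames [84]
83 → fault, frames [84, 83]
84 → hit
83 → hit
23 → fault, evict 84, frames [83, 23]
83 → hit
84 → fault, evict 83, frames [23, 84]
23 → hit
89 → fault, evict 84, frames [23, 89]
23 → hit
Page faults: 5.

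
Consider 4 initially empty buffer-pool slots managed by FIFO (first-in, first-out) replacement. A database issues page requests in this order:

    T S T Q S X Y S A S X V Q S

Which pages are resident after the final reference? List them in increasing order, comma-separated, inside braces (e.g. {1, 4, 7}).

{A, Q, S, V}

T -> miss, frames [T]
S -> miss, frames [T, S]
T -> hit
Q -> miss, frames [T, S, Q]
S -> hit
X -> miss, frames [T, S, Q, X]
Y -> miss, evict T, frames [S, Q, X, Y]
S -> hit
A -> miss, evict S, frames [Q, X, Y, A]
S -> miss, evict Q, frames [X, Y, A, S]
X -> hit
V -> miss, evict X, frames [Y, A, S, V]
Q -> miss, evict Y, frames [A, S, V, Q]
S -> hit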